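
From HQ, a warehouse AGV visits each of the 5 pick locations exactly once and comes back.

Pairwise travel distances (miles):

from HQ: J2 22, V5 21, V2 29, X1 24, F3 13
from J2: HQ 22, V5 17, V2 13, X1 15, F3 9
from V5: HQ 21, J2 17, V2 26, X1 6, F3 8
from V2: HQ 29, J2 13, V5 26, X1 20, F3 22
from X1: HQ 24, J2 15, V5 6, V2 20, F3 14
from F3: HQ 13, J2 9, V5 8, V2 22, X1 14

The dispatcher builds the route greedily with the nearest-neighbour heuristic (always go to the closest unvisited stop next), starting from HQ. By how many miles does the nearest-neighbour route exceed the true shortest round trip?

HQ: F3=13, V5=21, J2=22, X1=24, V2=29 ⇒ F3
F3: V5=8, J2=9, X1=14, V2=22 ⇒ V5
V5: X1=6, J2=17, V2=26 ⇒ X1
X1: J2=15, V2=20 ⇒ J2
J2: V2=13 ⇒ V2
NN route HQ → F3 → V5 → X1 → J2 → V2 → HQ costs 84.
Optimal: HQ → J2 → V2 → X1 → V5 → F3 → HQ costs 82 (by enumerating all 60 distinct tours).
Excess = 84 − 82 = 2.

2 miles longer than the optimal tour.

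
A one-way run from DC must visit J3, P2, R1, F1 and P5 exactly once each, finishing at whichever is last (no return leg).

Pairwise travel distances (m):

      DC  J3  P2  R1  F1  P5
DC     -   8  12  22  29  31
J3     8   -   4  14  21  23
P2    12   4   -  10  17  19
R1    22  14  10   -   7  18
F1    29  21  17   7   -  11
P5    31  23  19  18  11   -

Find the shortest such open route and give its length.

Shortest open route: 40 m.

There are 5! = 120 possible orderings.
DC → J3 → P2 → R1 → F1 → P5: 8+4+10+7+11 = 40
DC → J3 → P2 → R1 → P5 → F1: 8+4+10+18+11 = 51
DC → J3 → P2 → F1 → R1 → P5: 8+4+17+7+18 = 54
DC → J3 → P2 → F1 → P5 → R1: 8+4+17+11+18 = 58
DC → J3 → P2 → P5 → R1 → F1: 8+4+19+18+7 = 56
DC → J3 → P2 → P5 → F1 → R1: 8+4+19+11+7 = 49
DC → J3 → R1 → P2 → F1 → P5: 8+14+10+17+11 = 60
DC → J3 → R1 → P2 → P5 → F1: 8+14+10+19+11 = 62
DC → J3 → R1 → F1 → P2 → P5: 8+14+7+17+19 = 65
DC → J3 → R1 → F1 → P5 → P2: 8+14+7+11+19 = 59
DC → J3 → R1 → P5 → P2 → F1: 8+14+18+19+17 = 76
DC → J3 → R1 → P5 → F1 → P2: 8+14+18+11+17 = 68
DC → J3 → F1 → P2 → R1 → P5: 8+21+17+10+18 = 74
DC → J3 → F1 → P2 → P5 → R1: 8+21+17+19+18 = 83
… (106 more)
The minimum is 40.
One shortest path: DC → J3 → P2 → R1 → F1 → P5.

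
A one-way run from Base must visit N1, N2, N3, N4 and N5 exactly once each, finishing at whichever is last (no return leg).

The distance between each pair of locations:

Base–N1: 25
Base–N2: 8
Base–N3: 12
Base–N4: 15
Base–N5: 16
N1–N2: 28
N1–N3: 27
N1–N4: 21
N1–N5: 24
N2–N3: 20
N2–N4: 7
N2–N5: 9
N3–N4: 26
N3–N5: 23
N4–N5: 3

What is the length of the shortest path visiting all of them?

There are 5! = 120 possible orderings.
Base → N1 → N2 → N3 → N4 → N5: 25+28+20+26+3 = 102
Base → N1 → N2 → N3 → N5 → N4: 25+28+20+23+3 = 99
Base → N1 → N2 → N4 → N3 → N5: 25+28+7+26+23 = 109
Base → N1 → N2 → N4 → N5 → N3: 25+28+7+3+23 = 86
Base → N1 → N2 → N5 → N3 → N4: 25+28+9+23+26 = 111
Base → N1 → N2 → N5 → N4 → N3: 25+28+9+3+26 = 91
Base → N1 → N3 → N2 → N4 → N5: 25+27+20+7+3 = 82
Base → N1 → N3 → N2 → N5 → N4: 25+27+20+9+3 = 84
Base → N1 → N3 → N4 → N2 → N5: 25+27+26+7+9 = 94
Base → N1 → N3 → N4 → N5 → N2: 25+27+26+3+9 = 90
Base → N1 → N3 → N5 → N2 → N4: 25+27+23+9+7 = 91
Base → N1 → N3 → N5 → N4 → N2: 25+27+23+3+7 = 85
Base → N1 → N4 → N2 → N3 → N5: 25+21+7+20+23 = 96
Base → N1 → N4 → N2 → N5 → N3: 25+21+7+9+23 = 85
… (106 more)
Base → N3 → N2 → N5 → N4 → N1: 12+20+9+3+21 = 65  ← best
The minimum is 65.
One shortest path: Base → N3 → N2 → N5 → N4 → N1.

Minimum one-way distance = 65.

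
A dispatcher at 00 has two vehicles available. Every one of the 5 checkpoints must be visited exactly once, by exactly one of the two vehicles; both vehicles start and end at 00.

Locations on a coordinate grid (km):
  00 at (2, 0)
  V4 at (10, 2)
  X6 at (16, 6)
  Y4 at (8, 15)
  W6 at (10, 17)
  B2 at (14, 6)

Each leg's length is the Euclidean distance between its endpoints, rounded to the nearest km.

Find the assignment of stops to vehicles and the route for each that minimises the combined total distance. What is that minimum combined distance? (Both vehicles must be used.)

Try each way of splitting the stops between the two vehicles (each non-empty) and, for each split, find the best tour for each vehicle:
  {V4} + {X6, Y4, W6, B2}: 16 + 47 = 63
  {X6} + {V4, Y4, W6, B2}: 30 + 45 = 75
  {V4, X6} + {Y4, W6, B2}: 30 + 44 = 74
  {Y4} + {V4, X6, W6, B2}: 32 + 48 = 80
  {V4, Y4} + {X6, W6, B2}: 37 + 47 = 84
  {X6, Y4} + {V4, W6, B2}: 43 + 45 = 88
  … (15 splits in total)
Best: vehicle 1 00 → V4 → 00 = 16; vehicle 2 00 → Y4 → W6 → X6 → B2 → 00 = 47; combined 63.

Minimum combined distance: 63 km.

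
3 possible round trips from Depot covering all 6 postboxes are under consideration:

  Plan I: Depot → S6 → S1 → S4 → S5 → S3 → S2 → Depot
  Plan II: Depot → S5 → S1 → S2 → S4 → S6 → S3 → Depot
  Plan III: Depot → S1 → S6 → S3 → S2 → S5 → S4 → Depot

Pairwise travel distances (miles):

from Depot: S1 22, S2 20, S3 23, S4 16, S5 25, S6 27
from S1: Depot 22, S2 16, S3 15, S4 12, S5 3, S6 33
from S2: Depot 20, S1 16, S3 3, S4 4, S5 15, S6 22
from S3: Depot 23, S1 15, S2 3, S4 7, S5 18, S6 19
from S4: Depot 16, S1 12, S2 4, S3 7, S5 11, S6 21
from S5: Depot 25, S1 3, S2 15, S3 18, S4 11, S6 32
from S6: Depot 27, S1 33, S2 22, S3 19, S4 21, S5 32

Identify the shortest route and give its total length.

111 miles — Plan II is the shortest.

Plan I: 27 + 33 + 12 + 11 + 18 + 3 + 20 = 124
Plan II: 25 + 3 + 16 + 4 + 21 + 19 + 23 = 111
Plan III: 22 + 33 + 19 + 3 + 15 + 11 + 16 = 119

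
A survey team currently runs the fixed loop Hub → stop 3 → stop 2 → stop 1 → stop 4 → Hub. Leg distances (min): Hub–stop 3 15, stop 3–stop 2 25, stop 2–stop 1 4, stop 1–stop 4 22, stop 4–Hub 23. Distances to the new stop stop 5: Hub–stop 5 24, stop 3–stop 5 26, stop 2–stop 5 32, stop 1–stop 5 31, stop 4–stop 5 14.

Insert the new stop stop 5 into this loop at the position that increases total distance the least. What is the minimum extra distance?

Insertion cost between consecutive stops i–j is d(i,stop 5) + d(stop 5,j) − d(i,j):
  between Hub and stop 3: 24 + 26 − 15 = 35
  between stop 3 and stop 2: 26 + 32 − 25 = 33
  between stop 2 and stop 1: 32 + 31 − 4 = 59
  between stop 1 and stop 4: 31 + 14 − 22 = 23
  between stop 4 and Hub: 14 + 24 − 23 = 15
Cheapest insertion is between stop 4 and Hub, adding 15.
New total = 89 + 15 = 104.

Minimum extra distance: 15 min, inserting stop 5 between stop 4 and Hub.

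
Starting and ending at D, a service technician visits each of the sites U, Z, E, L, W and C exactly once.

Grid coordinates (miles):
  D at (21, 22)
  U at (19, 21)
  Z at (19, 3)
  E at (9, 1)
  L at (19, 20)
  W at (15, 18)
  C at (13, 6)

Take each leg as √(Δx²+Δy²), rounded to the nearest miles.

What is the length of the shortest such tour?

There are 360 distinct closed tours to check (reversals are equivalent).
D-U-Z-E-L-W-C-D: 2+18+10+21+4+12+18 = 85
D-U-Z-E-L-C-W-D: 2+18+10+21+15+12+7 = 85
D-U-Z-E-W-L-C-D: 2+18+10+18+4+15+18 = 85
D-U-Z-E-W-C-L-D: 2+18+10+18+12+15+3 = 78
D-U-Z-E-C-L-W-D: 2+18+10+6+15+4+7 = 62
D-U-Z-E-C-W-L-D: 2+18+10+6+12+4+3 = 55
D-U-Z-L-E-W-C-D: 2+18+17+21+18+12+18 = 106
D-U-Z-L-E-C-W-D: 2+18+17+21+6+12+7 = 83
… (352 more)
D-U-L-W-C-E-Z-D: 2+1+4+12+6+10+19 = 54  ← best
The minimum is 54.
One optimal route: D → U → L → W → C → E → Z → D (or its reverse).

Shortest round trip = 54 miles.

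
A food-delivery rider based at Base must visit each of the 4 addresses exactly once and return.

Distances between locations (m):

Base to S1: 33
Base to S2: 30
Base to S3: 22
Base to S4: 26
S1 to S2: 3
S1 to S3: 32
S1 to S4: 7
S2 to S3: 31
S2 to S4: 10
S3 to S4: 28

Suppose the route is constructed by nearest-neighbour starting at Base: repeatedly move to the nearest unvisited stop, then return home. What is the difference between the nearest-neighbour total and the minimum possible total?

The nearest-neighbour route is 1 m longer than optimal.

From Base: S3=22, S4=26, S2=30, S1=33 → choose S3 (22).
From S3: S4=28, S2=31, S1=32 → choose S4 (28).
From S4: S1=7, S2=10 → choose S1 (7).
From S1: S2=3 → choose S2 (3).
NN route Base → S3 → S4 → S1 → S2 → Base costs 90.
Optimal: Base → S3 → S2 → S1 → S4 → Base costs 89 (by enumerating all 12 distinct tours).
Excess = 90 − 89 = 1.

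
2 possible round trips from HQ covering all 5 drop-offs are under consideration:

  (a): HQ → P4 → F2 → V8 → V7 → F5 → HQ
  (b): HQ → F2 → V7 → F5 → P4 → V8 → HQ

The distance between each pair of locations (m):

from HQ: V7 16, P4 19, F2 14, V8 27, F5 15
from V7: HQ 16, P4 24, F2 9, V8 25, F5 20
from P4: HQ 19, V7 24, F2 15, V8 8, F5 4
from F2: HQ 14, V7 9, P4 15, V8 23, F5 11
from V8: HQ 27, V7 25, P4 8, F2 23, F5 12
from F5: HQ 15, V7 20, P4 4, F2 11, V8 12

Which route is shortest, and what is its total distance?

Shortest is (b), total 82 m.

(a): 19 + 15 + 23 + 25 + 20 + 15 = 117
(b): 14 + 9 + 20 + 4 + 8 + 27 = 82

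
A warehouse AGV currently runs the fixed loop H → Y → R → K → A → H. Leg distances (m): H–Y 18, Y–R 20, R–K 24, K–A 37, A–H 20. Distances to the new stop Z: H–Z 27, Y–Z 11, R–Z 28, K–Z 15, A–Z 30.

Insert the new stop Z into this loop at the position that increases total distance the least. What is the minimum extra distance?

Insertion cost between consecutive stops i–j is d(i,Z) + d(Z,j) − d(i,j):
  between H and Y: 27 + 11 − 18 = 20
  between Y and R: 11 + 28 − 20 = 19
  between R and K: 28 + 15 − 24 = 19
  between K and A: 15 + 30 − 37 = 8
  between A and H: 30 + 27 − 20 = 37
Cheapest insertion is between K and A, adding 8.
New total = 119 + 8 = 127.

Minimum extra distance: 8 m, inserting Z between K and A.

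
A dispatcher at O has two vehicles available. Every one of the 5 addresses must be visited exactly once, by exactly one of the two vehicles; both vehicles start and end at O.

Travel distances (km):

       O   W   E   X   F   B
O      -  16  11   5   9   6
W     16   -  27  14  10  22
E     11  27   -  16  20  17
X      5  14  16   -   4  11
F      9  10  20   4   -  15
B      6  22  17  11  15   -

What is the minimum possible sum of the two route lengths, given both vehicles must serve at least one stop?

Try each way of splitting the stops between the two vehicles (each non-empty) and, for each split, find the best tour for each vehicle:
  {W} + {E, X, F, B}: 32 + 52 = 84
  {E} + {W, X, F, B}: 22 + 47 = 69
  {W, E} + {X, F, B}: 54 + 30 = 84
  {X} + {W, E, F, B}: 10 + 69 = 79
  {W, X} + {E, F, B}: 35 + 52 = 87
  {E, X} + {W, F, B}: 32 + 47 = 79
  … (15 splits in total)
Best: vehicle 1 O → E → O = 22; vehicle 2 O → W → F → X → B → O = 47; combined 69.

Minimum combined distance: 69 km.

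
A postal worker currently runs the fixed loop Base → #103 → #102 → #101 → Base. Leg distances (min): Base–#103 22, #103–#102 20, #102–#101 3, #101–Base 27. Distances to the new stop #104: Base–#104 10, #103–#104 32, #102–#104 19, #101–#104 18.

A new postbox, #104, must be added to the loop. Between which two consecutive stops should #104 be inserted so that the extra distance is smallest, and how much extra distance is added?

Insertion cost between consecutive stops i–j is d(i,#104) + d(#104,j) − d(i,j):
  between Base and #103: 10 + 32 − 22 = 20
  between #103 and #102: 32 + 19 − 20 = 31
  between #102 and #101: 19 + 18 − 3 = 34
  between #101 and Base: 18 + 10 − 27 = 1
Cheapest insertion is between #101 and Base, adding 1.
New total = 72 + 1 = 73.

Adding 1 min by placing #104 on the #101–Base leg.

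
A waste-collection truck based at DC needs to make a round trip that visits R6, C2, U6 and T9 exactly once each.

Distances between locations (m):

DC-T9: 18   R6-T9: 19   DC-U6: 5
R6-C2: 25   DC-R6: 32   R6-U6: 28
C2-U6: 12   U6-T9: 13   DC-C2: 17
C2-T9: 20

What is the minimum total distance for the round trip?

DC - R6 - C2 - U6 - T9 - DC: 32+25+12+13+18 = 100
DC - R6 - C2 - T9 - U6 - DC: 32+25+20+13+5 = 95
DC - R6 - U6 - C2 - T9 - DC: 32+28+12+20+18 = 110
DC - R6 - U6 - T9 - C2 - DC: 32+28+13+20+17 = 110
DC - R6 - T9 - C2 - U6 - DC: 32+19+20+12+5 = 88
DC - R6 - T9 - U6 - C2 - DC: 32+19+13+12+17 = 93
DC - C2 - R6 - U6 - T9 - DC: 17+25+28+13+18 = 101
DC - C2 - R6 - T9 - U6 - DC: 17+25+19+13+5 = 79
DC - C2 - U6 - R6 - T9 - DC: 17+12+28+19+18 = 94
DC - C2 - T9 - R6 - U6 - DC: 17+20+19+28+5 = 89
DC - U6 - R6 - C2 - T9 - DC: 5+28+25+20+18 = 96
DC - U6 - C2 - R6 - T9 - DC: 5+12+25+19+18 = 79
The minimum is 79.
One optimal route: DC → C2 → R6 → T9 → U6 → DC (or its reverse).

Shortest round trip = 79 m.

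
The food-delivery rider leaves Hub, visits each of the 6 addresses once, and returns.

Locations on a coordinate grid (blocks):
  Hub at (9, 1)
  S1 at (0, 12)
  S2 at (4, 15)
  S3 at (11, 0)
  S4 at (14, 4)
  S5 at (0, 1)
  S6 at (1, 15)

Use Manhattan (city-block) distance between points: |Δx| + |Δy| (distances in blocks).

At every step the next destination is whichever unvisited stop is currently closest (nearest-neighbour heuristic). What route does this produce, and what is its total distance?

Nearest-neighbour total = 64 blocks; route Hub → S3 → S4 → S5 → S1 → S6 → S2 → Hub.

From Hub: distances to unvisited — S3=3, S4=8, S5=9, S2=19, S1=20, S6=22. Nearest is S3 (3).
From S3: distances to unvisited — S4=7, S5=12, S2=22, S1=23, S6=25. Nearest is S4 (7).
From S4: distances to unvisited — S5=17, S2=21, S1=22, S6=24. Nearest is S5 (17).
From S5: distances to unvisited — S1=11, S6=15, S2=18. Nearest is S1 (11).
From S1: distances to unvisited — S6=4, S2=7. Nearest is S6 (4).
From S6: distances to unvisited — S2=3. Nearest is S2 (3).
Return S2→Hub: 19.
Total = 3 + 7 + 17 + 11 + 4 + 3 + 19 = 64.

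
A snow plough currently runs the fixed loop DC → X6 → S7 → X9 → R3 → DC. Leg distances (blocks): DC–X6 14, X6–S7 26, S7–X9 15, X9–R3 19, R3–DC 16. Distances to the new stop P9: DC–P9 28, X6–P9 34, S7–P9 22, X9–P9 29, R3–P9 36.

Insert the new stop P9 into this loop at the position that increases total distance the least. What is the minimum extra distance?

Minimum extra distance: 30 blocks, inserting P9 between X6 and S7.

Insertion cost between consecutive stops i–j is d(i,P9) + d(P9,j) − d(i,j):
  between DC and X6: 28 + 34 − 14 = 48
  between X6 and S7: 34 + 22 − 26 = 30
  between S7 and X9: 22 + 29 − 15 = 36
  between X9 and R3: 29 + 36 − 19 = 46
  between R3 and DC: 36 + 28 − 16 = 48
Cheapest insertion is between X6 and S7, adding 30.
New total = 90 + 30 = 120.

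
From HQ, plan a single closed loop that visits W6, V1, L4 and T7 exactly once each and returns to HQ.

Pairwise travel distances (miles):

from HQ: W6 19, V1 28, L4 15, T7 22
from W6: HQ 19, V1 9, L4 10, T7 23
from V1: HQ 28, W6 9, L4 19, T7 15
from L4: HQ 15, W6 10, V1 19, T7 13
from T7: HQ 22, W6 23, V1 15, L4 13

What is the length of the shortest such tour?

Minimum total distance: 71 miles.

HQ - W6 - V1 - L4 - T7 - HQ: 19+9+19+13+22 = 82
HQ - W6 - V1 - T7 - L4 - HQ: 19+9+15+13+15 = 71
HQ - W6 - L4 - V1 - T7 - HQ: 19+10+19+15+22 = 85
HQ - W6 - L4 - T7 - V1 - HQ: 19+10+13+15+28 = 85
HQ - W6 - T7 - V1 - L4 - HQ: 19+23+15+19+15 = 91
HQ - W6 - T7 - L4 - V1 - HQ: 19+23+13+19+28 = 102
HQ - V1 - W6 - L4 - T7 - HQ: 28+9+10+13+22 = 82
HQ - V1 - W6 - T7 - L4 - HQ: 28+9+23+13+15 = 88
HQ - V1 - L4 - W6 - T7 - HQ: 28+19+10+23+22 = 102
HQ - V1 - T7 - W6 - L4 - HQ: 28+15+23+10+15 = 91
HQ - L4 - W6 - V1 - T7 - HQ: 15+10+9+15+22 = 71
HQ - L4 - V1 - W6 - T7 - HQ: 15+19+9+23+22 = 88
The minimum is 71.
One optimal route: HQ → W6 → V1 → T7 → L4 → HQ (or its reverse).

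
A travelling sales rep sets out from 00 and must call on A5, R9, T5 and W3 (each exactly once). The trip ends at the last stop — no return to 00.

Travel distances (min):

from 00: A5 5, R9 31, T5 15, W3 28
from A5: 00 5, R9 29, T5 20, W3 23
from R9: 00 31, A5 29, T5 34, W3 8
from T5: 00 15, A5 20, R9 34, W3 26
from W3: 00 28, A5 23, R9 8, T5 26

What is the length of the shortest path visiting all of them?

59 min — the minimum one-way total.

There are 4! = 24 possible orderings.
00 - A5 - R9 - T5 - W3: 5+29+34+26 = 94
00 - A5 - R9 - W3 - T5: 5+29+8+26 = 68
00 - A5 - T5 - R9 - W3: 5+20+34+8 = 67
00 - A5 - T5 - W3 - R9: 5+20+26+8 = 59
00 - A5 - W3 - R9 - T5: 5+23+8+34 = 70
00 - A5 - W3 - T5 - R9: 5+23+26+34 = 88
00 - R9 - A5 - T5 - W3: 31+29+20+26 = 106
00 - R9 - A5 - W3 - T5: 31+29+23+26 = 109
00 - R9 - T5 - A5 - W3: 31+34+20+23 = 108
00 - R9 - T5 - W3 - A5: 31+34+26+23 = 114
00 - R9 - W3 - A5 - T5: 31+8+23+20 = 82
00 - R9 - W3 - T5 - A5: 31+8+26+20 = 85
00 - T5 - A5 - R9 - W3: 15+20+29+8 = 72
00 - T5 - A5 - W3 - R9: 15+20+23+8 = 66
… (10 more)
The minimum is 59.
One shortest path: 00 → A5 → T5 → W3 → R9.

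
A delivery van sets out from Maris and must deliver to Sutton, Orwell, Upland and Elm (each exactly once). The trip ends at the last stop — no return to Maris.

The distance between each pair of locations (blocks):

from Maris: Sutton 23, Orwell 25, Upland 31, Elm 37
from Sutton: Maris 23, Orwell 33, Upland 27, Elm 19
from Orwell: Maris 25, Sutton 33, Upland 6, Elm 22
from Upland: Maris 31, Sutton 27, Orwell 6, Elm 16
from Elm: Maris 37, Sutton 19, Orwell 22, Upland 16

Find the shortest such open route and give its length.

Shortest open route: 64 blocks.

There are 4! = 24 possible orderings.
Maris - Sutton - Orwell - Upland - Elm: 23+33+6+16 = 78
Maris - Sutton - Orwell - Elm - Upland: 23+33+22+16 = 94
Maris - Sutton - Upland - Orwell - Elm: 23+27+6+22 = 78
Maris - Sutton - Upland - Elm - Orwell: 23+27+16+22 = 88
Maris - Sutton - Elm - Orwell - Upland: 23+19+22+6 = 70
Maris - Sutton - Elm - Upland - Orwell: 23+19+16+6 = 64
Maris - Orwell - Sutton - Upland - Elm: 25+33+27+16 = 101
Maris - Orwell - Sutton - Elm - Upland: 25+33+19+16 = 93
Maris - Orwell - Upland - Sutton - Elm: 25+6+27+19 = 77
Maris - Orwell - Upland - Elm - Sutton: 25+6+16+19 = 66
Maris - Orwell - Elm - Sutton - Upland: 25+22+19+27 = 93
Maris - Orwell - Elm - Upland - Sutton: 25+22+16+27 = 90
Maris - Upland - Sutton - Orwell - Elm: 31+27+33+22 = 113
Maris - Upland - Sutton - Elm - Orwell: 31+27+19+22 = 99
… (10 more)
The minimum is 64.
One shortest path: Maris → Sutton → Elm → Upland → Orwell.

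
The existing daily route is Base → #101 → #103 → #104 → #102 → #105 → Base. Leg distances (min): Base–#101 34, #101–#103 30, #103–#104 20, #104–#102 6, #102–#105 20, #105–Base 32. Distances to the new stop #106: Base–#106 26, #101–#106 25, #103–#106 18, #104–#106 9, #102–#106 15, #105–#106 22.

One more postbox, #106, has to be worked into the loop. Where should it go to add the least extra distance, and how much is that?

Insertion cost between consecutive stops i–j is d(i,#106) + d(#106,j) − d(i,j):
  between Base and #101: 26 + 25 − 34 = 17
  between #101 and #103: 25 + 18 − 30 = 13
  between #103 and #104: 18 + 9 − 20 = 7
  between #104 and #102: 9 + 15 − 6 = 18
  between #102 and #105: 15 + 22 − 20 = 17
  between #105 and Base: 22 + 26 − 32 = 16
Cheapest insertion is between #103 and #104, adding 7.
New total = 142 + 7 = 149.

Adding 7 min by placing #106 on the #103–#104 leg.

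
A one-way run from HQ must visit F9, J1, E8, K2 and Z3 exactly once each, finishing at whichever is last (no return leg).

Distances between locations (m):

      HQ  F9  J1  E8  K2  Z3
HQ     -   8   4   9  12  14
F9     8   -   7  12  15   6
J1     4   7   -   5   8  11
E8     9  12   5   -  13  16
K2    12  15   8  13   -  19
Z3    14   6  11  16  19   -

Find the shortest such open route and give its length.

Minimum one-way distance = 43 m.

There are 5! = 120 possible orderings.
HQ→F9→J1→E8→K2→Z3: 8+7+5+13+19 = 52
HQ→F9→J1→E8→Z3→K2: 8+7+5+16+19 = 55
HQ→F9→J1→K2→E8→Z3: 8+7+8+13+16 = 52
HQ→F9→J1→K2→Z3→E8: 8+7+8+19+16 = 58
HQ→F9→J1→Z3→E8→K2: 8+7+11+16+13 = 55
HQ→F9→J1→Z3→K2→E8: 8+7+11+19+13 = 58
HQ→F9→E8→J1→K2→Z3: 8+12+5+8+19 = 52
HQ→F9→E8→J1→Z3→K2: 8+12+5+11+19 = 55
HQ→F9→E8→K2→J1→Z3: 8+12+13+8+11 = 52
HQ→F9→E8→K2→Z3→J1: 8+12+13+19+11 = 63
HQ→F9→E8→Z3→J1→K2: 8+12+16+11+8 = 55
HQ→F9→E8→Z3→K2→J1: 8+12+16+19+8 = 63
HQ→F9→K2→J1→E8→Z3: 8+15+8+5+16 = 52
HQ→F9→K2→J1→Z3→E8: 8+15+8+11+16 = 58
… (106 more)
HQ→F9→Z3→J1→E8→K2: 8+6+11+5+13 = 43  ← best
The minimum is 43.
One shortest path: HQ → F9 → Z3 → J1 → E8 → K2.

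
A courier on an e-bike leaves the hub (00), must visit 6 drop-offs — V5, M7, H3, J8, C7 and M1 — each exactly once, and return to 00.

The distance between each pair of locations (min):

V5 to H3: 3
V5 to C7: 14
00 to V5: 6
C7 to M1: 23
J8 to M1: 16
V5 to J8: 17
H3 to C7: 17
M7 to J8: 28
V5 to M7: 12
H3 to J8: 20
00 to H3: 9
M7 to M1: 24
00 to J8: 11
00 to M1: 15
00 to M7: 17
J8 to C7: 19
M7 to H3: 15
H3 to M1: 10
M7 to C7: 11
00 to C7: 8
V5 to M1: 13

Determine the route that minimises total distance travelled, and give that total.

00 → V5 → M7 → H3 → J8 → C7 → M1 → 00: 6+12+15+20+19+23+15 = 110
00 → V5 → M7 → H3 → J8 → M1 → C7 → 00: 6+12+15+20+16+23+8 = 100
00 → V5 → M7 → H3 → C7 → J8 → M1 → 00: 6+12+15+17+19+16+15 = 100
00 → V5 → M7 → H3 → C7 → M1 → J8 → 00: 6+12+15+17+23+16+11 = 100
00 → V5 → M7 → H3 → M1 → J8 → C7 → 00: 6+12+15+10+16+19+8 = 86
00 → V5 → M7 → H3 → M1 → C7 → J8 → 00: 6+12+15+10+23+19+11 = 96
00 → V5 → M7 → J8 → H3 → C7 → M1 → 00: 6+12+28+20+17+23+15 = 121
00 → V5 → M7 → J8 → H3 → M1 → C7 → 00: 6+12+28+20+10+23+8 = 107
… (352 more)
00 → J8 → M1 → H3 → V5 → M7 → C7 → 00: 11+16+10+3+12+11+8 = 71  ← best
The minimum is 71.
One optimal route: 00 → J8 → M1 → H3 → V5 → M7 → C7 → 00 (or its reverse).

71 min — the shortest possible round trip.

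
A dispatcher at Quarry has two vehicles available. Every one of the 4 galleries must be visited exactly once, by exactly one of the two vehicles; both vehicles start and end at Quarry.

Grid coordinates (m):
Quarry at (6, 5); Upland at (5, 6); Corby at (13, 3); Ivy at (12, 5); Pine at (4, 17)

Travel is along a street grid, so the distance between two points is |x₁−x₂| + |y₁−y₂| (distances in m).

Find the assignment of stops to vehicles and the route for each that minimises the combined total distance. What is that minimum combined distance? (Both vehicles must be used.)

Check every non-empty split of the stops between the two vehicles; for each half take its own optimal tour:
  {Upland} + {Corby, Ivy, Pine}: 4 + 46 = 50
  {Corby} + {Upland, Ivy, Pine}: 18 + 40 = 58
  {Upland, Corby} + {Ivy, Pine}: 22 + 40 = 62
  {Ivy} + {Upland, Corby, Pine}: 12 + 46 = 58
  {Upland, Ivy} + {Corby, Pine}: 16 + 46 = 62
  {Corby, Ivy} + {Upland, Pine}: 18 + 28 = 46
  … (7 splits in total)
Best: vehicle 1 Quarry → Corby → Ivy → Quarry = 18; vehicle 2 Quarry → Upland → Pine → Quarry = 28; combined 46.

46 m — the smallest possible combined total.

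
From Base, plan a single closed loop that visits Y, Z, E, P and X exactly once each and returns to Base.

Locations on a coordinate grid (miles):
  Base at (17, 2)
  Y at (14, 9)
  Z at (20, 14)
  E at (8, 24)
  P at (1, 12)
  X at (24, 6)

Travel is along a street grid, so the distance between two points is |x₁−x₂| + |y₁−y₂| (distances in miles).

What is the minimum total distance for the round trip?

Base→Y→Z→E→P→X→Base: 10+11+22+19+29+11 = 102
Base→Y→Z→E→X→P→Base: 10+11+22+34+29+26 = 132
Base→Y→Z→P→E→X→Base: 10+11+21+19+34+11 = 106
Base→Y→Z→P→X→E→Base: 10+11+21+29+34+31 = 136
Base→Y→Z→X→E→P→Base: 10+11+12+34+19+26 = 112
Base→Y→Z→X→P→E→Base: 10+11+12+29+19+31 = 112
Base→Y→E→Z→P→X→Base: 10+21+22+21+29+11 = 114
Base→Y→E→Z→X→P→Base: 10+21+22+12+29+26 = 120
Base→Y→E→P→Z→X→Base: 10+21+19+21+12+11 = 94
Base→Y→E→P→X→Z→Base: 10+21+19+29+12+15 = 106
Base→Y→E→X→Z→P→Base: 10+21+34+12+21+26 = 124
Base→Y→E→X→P→Z→Base: 10+21+34+29+21+15 = 130
Base→Y→P→Z→E→X→Base: 10+16+21+22+34+11 = 114
Base→Y→P→Z→X→E→Base: 10+16+21+12+34+31 = 124
… (46 more)
Base→Y→P→E→Z→X→Base: 10+16+19+22+12+11 = 90  ← best
The minimum is 90.
One optimal route: Base → Y → P → E → Z → X → Base (or its reverse).

Shortest round trip = 90 miles.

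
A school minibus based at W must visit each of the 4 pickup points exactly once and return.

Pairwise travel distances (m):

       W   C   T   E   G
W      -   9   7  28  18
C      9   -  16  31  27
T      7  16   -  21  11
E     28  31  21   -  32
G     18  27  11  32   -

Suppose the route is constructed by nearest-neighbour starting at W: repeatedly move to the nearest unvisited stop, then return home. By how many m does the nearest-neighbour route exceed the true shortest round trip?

From W: T=7, C=9, G=18, E=28 → choose T (7).
From T: G=11, C=16, E=21 → choose G (11).
From G: C=27, E=32 → choose C (27).
From C: E=31 → choose E (31).
NN route W → T → G → C → E → W costs 104.
Optimal: W → C → E → T → G → W costs 90 (by enumerating all 12 distinct tours).
Excess = 104 − 90 = 14.

Excess over optimum: 14 m.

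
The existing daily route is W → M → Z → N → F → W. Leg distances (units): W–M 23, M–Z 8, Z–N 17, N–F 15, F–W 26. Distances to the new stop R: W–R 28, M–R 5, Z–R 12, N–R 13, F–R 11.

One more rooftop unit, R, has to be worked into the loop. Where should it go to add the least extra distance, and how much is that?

Minimum extra distance: 8, inserting R between Z and N.

Insertion cost between consecutive stops i–j is d(i,R) + d(R,j) − d(i,j):
  between W and M: 28 + 5 − 23 = 10
  between M and Z: 5 + 12 − 8 = 9
  between Z and N: 12 + 13 − 17 = 8
  between N and F: 13 + 11 − 15 = 9
  between F and W: 11 + 28 − 26 = 13
Cheapest insertion is between Z and N, adding 8.
New total = 89 + 8 = 97.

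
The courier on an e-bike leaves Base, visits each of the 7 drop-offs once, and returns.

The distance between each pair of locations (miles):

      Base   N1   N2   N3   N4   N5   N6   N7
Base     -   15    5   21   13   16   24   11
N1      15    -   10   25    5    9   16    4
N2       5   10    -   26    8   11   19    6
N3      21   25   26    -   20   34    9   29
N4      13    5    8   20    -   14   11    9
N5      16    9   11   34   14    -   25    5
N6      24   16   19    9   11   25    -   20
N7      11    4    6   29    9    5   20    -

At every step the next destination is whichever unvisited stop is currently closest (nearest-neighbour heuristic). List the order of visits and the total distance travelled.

From Base: distances to unvisited — N2=5, N7=11, N4=13, N1=15, N5=16, N3=21, N6=24. Nearest is N2 (5).
From N2: distances to unvisited — N7=6, N4=8, N1=10, N5=11, N6=19, N3=26. Nearest is N7 (6).
From N7: distances to unvisited — N1=4, N5=5, N4=9, N6=20, N3=29. Nearest is N1 (4).
From N1: distances to unvisited — N4=5, N5=9, N6=16, N3=25. Nearest is N4 (5).
From N4: distances to unvisited — N6=11, N5=14, N3=20. Nearest is N6 (11).
From N6: distances to unvisited — N3=9, N5=25. Nearest is N3 (9).
From N3: distances to unvisited — N5=34. Nearest is N5 (34).
Return N5→Base: 16.
Total = 5 + 6 + 4 + 5 + 11 + 9 + 34 + 16 = 90.

90 miles along Base → N2 → N7 → N1 → N4 → N6 → N3 → N5 → Base.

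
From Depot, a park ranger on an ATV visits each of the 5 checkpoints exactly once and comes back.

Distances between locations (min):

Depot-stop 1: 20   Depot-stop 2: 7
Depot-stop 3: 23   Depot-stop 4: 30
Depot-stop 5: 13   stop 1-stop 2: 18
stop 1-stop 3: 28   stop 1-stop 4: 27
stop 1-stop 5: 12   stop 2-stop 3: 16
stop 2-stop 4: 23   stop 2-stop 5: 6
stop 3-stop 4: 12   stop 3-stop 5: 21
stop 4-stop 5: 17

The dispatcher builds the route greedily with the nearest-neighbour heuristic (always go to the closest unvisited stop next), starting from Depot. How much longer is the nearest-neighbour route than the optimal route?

Depot: stop 2=7, stop 5=13, stop 1=20, stop 3=23, stop 4=30 ⇒ stop 2
stop 2: stop 5=6, stop 3=16, stop 1=18, stop 4=23 ⇒ stop 5
stop 5: stop 1=12, stop 4=17, stop 3=21 ⇒ stop 1
stop 1: stop 4=27, stop 3=28 ⇒ stop 4
stop 4: stop 3=12 ⇒ stop 3
NN route Depot → stop 2 → stop 5 → stop 1 → stop 4 → stop 3 → Depot costs 87.
Optimal: Depot → stop 1 → stop 5 → stop 4 → stop 3 → stop 2 → Depot costs 84 (by enumerating all 60 distinct tours).
Excess = 87 − 84 = 3.

The nearest-neighbour route is 3 min longer than optimal.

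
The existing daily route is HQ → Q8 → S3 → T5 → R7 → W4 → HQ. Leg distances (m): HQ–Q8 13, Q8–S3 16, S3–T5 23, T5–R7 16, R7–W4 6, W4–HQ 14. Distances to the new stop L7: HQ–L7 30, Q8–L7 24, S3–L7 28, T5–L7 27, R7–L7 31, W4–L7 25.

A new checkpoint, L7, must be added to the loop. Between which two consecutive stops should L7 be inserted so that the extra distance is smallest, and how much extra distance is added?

Insertion cost between consecutive stops i–j is d(i,L7) + d(L7,j) − d(i,j):
  between HQ and Q8: 30 + 24 − 13 = 41
  between Q8 and S3: 24 + 28 − 16 = 36
  between S3 and T5: 28 + 27 − 23 = 32
  between T5 and R7: 27 + 31 − 16 = 42
  between R7 and W4: 31 + 25 − 6 = 50
  between W4 and HQ: 25 + 30 − 14 = 41
Cheapest insertion is between S3 and T5, adding 32.
New total = 88 + 32 = 120.

Minimum extra distance: 32 m, inserting L7 between S3 and T5.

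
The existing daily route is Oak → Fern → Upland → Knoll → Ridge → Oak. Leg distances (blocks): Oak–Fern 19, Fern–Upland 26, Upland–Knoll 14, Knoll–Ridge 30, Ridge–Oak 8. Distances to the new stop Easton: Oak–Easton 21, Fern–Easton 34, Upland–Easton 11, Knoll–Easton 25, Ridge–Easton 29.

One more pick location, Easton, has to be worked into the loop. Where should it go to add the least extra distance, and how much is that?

Insertion cost between consecutive stops i–j is d(i,Easton) + d(Easton,j) − d(i,j):
  between Oak and Fern: 21 + 34 − 19 = 36
  between Fern and Upland: 34 + 11 − 26 = 19
  between Upland and Knoll: 11 + 25 − 14 = 22
  between Knoll and Ridge: 25 + 29 − 30 = 24
  between Ridge and Oak: 29 + 21 − 8 = 42
Cheapest insertion is between Fern and Upland, adding 19.
New total = 97 + 19 = 116.

Adding 19 blocks by placing Easton on the Fern–Upland leg.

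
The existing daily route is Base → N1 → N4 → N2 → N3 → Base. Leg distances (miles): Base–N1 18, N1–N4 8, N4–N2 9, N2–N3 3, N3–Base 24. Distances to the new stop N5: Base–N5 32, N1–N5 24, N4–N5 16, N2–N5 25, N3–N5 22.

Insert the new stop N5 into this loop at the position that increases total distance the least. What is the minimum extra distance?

Adding 30 miles by placing N5 on the N3–Base leg.

Insertion cost between consecutive stops i–j is d(i,N5) + d(N5,j) − d(i,j):
  between Base and N1: 32 + 24 − 18 = 38
  between N1 and N4: 24 + 16 − 8 = 32
  between N4 and N2: 16 + 25 − 9 = 32
  between N2 and N3: 25 + 22 − 3 = 44
  between N3 and Base: 22 + 32 − 24 = 30
Cheapest insertion is between N3 and Base, adding 30.
New total = 62 + 30 = 92.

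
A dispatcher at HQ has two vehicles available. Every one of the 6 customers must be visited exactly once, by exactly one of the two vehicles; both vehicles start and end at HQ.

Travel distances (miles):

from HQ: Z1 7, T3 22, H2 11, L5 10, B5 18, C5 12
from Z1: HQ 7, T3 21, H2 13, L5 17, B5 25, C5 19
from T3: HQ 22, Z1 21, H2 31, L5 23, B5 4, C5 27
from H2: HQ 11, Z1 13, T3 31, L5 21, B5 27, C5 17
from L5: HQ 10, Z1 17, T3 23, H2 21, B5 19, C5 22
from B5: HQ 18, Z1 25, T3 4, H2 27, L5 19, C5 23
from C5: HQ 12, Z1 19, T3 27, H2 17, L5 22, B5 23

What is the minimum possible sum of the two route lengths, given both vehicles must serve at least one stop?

There are 2^5 − 1 = 31 ways to divide the 6 stops into two non-empty groups. For each, the best each vehicle can do is its own shortest tour through its group:
  {Z1} + {T3, H2, L5, B5, C5}: 14 + 88 = 102
  {T3} + {Z1, H2, L5, B5, C5}: 44 + 89 = 133
  {Z1, T3} + {H2, L5, B5, C5}: 50 + 80 = 130
  {H2} + {Z1, T3, L5, B5, C5}: 22 + 85 = 107
  {Z1, H2} + {T3, L5, B5, C5}: 31 + 72 = 103
  {T3, H2} + {Z1, L5, B5, C5}: 64 + 78 = 142
  … (31 splits in total)
  {Z1, T3, L5, B5} + {H2, C5}: 61 + 40 = 101  ← best
Best: vehicle 1 HQ → Z1 → T3 → B5 → L5 → HQ = 61; vehicle 2 HQ → H2 → C5 → HQ = 40; combined 101.

Minimum combined distance: 101 miles.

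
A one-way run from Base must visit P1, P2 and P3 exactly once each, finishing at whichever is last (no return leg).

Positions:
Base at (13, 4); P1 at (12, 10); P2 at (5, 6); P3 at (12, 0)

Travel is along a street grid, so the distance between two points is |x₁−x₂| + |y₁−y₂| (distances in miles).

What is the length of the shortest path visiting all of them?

26 miles — the minimum one-way total.

There are 3! = 6 possible orderings.
Base → P1 → P2 → P3: 7+11+13 = 31
Base → P1 → P3 → P2: 7+10+13 = 30
Base → P2 → P1 → P3: 10+11+10 = 31
Base → P2 → P3 → P1: 10+13+10 = 33
Base → P3 → P1 → P2: 5+10+11 = 26
Base → P3 → P2 → P1: 5+13+11 = 29
The minimum is 26.
One shortest path: Base → P3 → P1 → P2.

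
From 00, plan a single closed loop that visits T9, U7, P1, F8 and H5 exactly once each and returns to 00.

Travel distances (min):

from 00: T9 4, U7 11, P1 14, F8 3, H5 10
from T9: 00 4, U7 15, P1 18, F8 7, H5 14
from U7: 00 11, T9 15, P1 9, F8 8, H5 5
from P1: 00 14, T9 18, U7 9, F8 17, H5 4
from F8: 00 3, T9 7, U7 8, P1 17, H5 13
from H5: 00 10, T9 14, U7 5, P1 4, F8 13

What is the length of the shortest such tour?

Minimum total distance: 42 min.

There are 60 distinct closed tours to check (reversals are equivalent).
00 - T9 - U7 - P1 - F8 - H5 - 00: 4+15+9+17+13+10 = 68
00 - T9 - U7 - P1 - H5 - F8 - 00: 4+15+9+4+13+3 = 48
00 - T9 - U7 - F8 - P1 - H5 - 00: 4+15+8+17+4+10 = 58
00 - T9 - U7 - F8 - H5 - P1 - 00: 4+15+8+13+4+14 = 58
00 - T9 - U7 - H5 - P1 - F8 - 00: 4+15+5+4+17+3 = 48
00 - T9 - U7 - H5 - F8 - P1 - 00: 4+15+5+13+17+14 = 68
00 - T9 - P1 - U7 - F8 - H5 - 00: 4+18+9+8+13+10 = 62
00 - T9 - P1 - U7 - H5 - F8 - 00: 4+18+9+5+13+3 = 52
00 - T9 - P1 - F8 - U7 - H5 - 00: 4+18+17+8+5+10 = 62
00 - T9 - P1 - F8 - H5 - U7 - 00: 4+18+17+13+5+11 = 68
00 - T9 - P1 - H5 - U7 - F8 - 00: 4+18+4+5+8+3 = 42
00 - T9 - P1 - H5 - F8 - U7 - 00: 4+18+4+13+8+11 = 58
00 - T9 - F8 - U7 - P1 - H5 - 00: 4+7+8+9+4+10 = 42
00 - T9 - F8 - U7 - H5 - P1 - 00: 4+7+8+5+4+14 = 42
… (46 more)
The minimum is 42.
One optimal route: 00 → T9 → P1 → H5 → U7 → F8 → 00 (or its reverse).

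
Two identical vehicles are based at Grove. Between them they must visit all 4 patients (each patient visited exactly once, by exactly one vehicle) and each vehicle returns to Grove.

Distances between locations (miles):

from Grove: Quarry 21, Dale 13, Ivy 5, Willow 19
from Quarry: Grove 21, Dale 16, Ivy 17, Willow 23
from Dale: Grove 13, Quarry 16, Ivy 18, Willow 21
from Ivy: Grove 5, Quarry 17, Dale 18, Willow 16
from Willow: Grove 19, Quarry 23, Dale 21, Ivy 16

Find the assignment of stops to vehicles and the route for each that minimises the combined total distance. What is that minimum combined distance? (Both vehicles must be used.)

There are 2^3 − 1 = 7 ways to divide the 4 stops into two non-empty groups. For each, the best each vehicle can do is its own shortest tour through its group:
  {Quarry} + {Dale, Ivy, Willow}: 42 + 55 = 97
  {Dale} + {Quarry, Ivy, Willow}: 26 + 64 = 90
  {Quarry, Dale} + {Ivy, Willow}: 50 + 40 = 90
  {Ivy} + {Quarry, Dale, Willow}: 10 + 71 = 81
  {Quarry, Ivy} + {Dale, Willow}: 43 + 53 = 96
  {Dale, Ivy} + {Quarry, Willow}: 36 + 63 = 99
  … (7 splits in total)
Best: vehicle 1 Grove → Ivy → Grove = 10; vehicle 2 Grove → Dale → Quarry → Willow → Grove = 71; combined 81.

81 miles — the smallest possible combined total.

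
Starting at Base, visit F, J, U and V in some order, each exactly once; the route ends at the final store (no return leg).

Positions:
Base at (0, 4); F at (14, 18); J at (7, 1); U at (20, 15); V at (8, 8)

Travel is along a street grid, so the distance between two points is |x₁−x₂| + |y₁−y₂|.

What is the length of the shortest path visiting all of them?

Shortest open route: 43.

There are 4! = 24 possible orderings.
Base→F→J→U→V: 28+24+27+19 = 98
Base→F→J→V→U: 28+24+8+19 = 79
Base→F→U→J→V: 28+9+27+8 = 72
Base→F→U→V→J: 28+9+19+8 = 64
Base→F→V→J→U: 28+16+8+27 = 79
Base→F→V→U→J: 28+16+19+27 = 90
Base→J→F→U→V: 10+24+9+19 = 62
Base→J→F→V→U: 10+24+16+19 = 69
Base→J→U→F→V: 10+27+9+16 = 62
Base→J→U→V→F: 10+27+19+16 = 72
Base→J→V→F→U: 10+8+16+9 = 43
Base→J→V→U→F: 10+8+19+9 = 46
Base→U→F→J→V: 31+9+24+8 = 72
Base→U→F→V→J: 31+9+16+8 = 64
… (10 more)
The minimum is 43.
One shortest path: Base → J → V → F → U.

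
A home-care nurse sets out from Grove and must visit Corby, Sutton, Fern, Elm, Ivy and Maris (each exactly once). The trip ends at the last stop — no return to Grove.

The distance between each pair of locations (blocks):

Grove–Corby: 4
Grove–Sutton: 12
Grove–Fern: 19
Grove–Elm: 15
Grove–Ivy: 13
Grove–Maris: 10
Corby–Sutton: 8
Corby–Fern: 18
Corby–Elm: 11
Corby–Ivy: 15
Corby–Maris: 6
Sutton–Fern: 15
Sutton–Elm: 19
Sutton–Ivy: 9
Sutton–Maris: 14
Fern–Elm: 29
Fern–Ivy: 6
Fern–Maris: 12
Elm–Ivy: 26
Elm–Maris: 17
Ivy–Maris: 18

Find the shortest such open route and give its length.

Shortest open route: 56 blocks.

There are 6! = 720 possible orderings.
Grove→Corby→Sutton→Fern→Elm→Ivy→Maris: 4+8+15+29+26+18 = 100
Grove→Corby→Sutton→Fern→Elm→Maris→Ivy: 4+8+15+29+17+18 = 91
Grove→Corby→Sutton→Fern→Ivy→Elm→Maris: 4+8+15+6+26+17 = 76
Grove→Corby→Sutton→Fern→Ivy→Maris→Elm: 4+8+15+6+18+17 = 68
Grove→Corby→Sutton→Fern→Maris→Elm→Ivy: 4+8+15+12+17+26 = 82
Grove→Corby→Sutton→Fern→Maris→Ivy→Elm: 4+8+15+12+18+26 = 83
Grove→Corby→Sutton→Elm→Fern→Ivy→Maris: 4+8+19+29+6+18 = 84
Grove→Corby→Sutton→Elm→Fern→Maris→Ivy: 4+8+19+29+12+18 = 90
… (712 more)
Grove→Corby→Sutton→Ivy→Fern→Maris→Elm: 4+8+9+6+12+17 = 56  ← best
The minimum is 56.
One shortest path: Grove → Corby → Sutton → Ivy → Fern → Maris → Elm.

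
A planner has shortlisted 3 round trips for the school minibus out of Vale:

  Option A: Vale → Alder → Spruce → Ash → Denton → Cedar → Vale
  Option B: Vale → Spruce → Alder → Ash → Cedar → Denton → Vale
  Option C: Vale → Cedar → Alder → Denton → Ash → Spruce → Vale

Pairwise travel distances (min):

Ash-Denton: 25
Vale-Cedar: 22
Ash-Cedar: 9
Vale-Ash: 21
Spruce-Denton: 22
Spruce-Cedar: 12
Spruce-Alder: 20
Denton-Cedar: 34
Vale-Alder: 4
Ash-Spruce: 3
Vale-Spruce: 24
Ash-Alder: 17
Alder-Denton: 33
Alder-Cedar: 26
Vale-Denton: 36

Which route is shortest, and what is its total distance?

Shortest is Option A, total 108 min.

Option A: 4 + 20 + 3 + 25 + 34 + 22 = 108
Option B: 24 + 20 + 17 + 9 + 34 + 36 = 140
Option C: 22 + 26 + 33 + 25 + 3 + 24 = 133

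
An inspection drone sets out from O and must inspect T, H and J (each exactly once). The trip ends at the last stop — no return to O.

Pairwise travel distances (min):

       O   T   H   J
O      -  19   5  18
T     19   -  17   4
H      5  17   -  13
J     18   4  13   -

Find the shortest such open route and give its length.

Minimum one-way distance = 22 min.

There are 3! = 6 possible orderings.
O→T→H→J: 19+17+13 = 49
O→T→J→H: 19+4+13 = 36
O→H→T→J: 5+17+4 = 26
O→H→J→T: 5+13+4 = 22
O→J→T→H: 18+4+17 = 39
O→J→H→T: 18+13+17 = 48
The minimum is 22.
One shortest path: O → H → J → T.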